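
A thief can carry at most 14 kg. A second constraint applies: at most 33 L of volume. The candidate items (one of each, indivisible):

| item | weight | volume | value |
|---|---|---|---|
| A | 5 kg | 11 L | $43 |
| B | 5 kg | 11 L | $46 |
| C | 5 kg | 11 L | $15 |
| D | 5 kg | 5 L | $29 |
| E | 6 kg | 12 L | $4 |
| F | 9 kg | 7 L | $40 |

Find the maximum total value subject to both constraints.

$89

Feasible sets respecting both limits:
- A+B: weight 10, volume 22, value 89
- B+F: weight 14, volume 18, value 86
- A+F: weight 14, volume 18, value 83
Best: $89.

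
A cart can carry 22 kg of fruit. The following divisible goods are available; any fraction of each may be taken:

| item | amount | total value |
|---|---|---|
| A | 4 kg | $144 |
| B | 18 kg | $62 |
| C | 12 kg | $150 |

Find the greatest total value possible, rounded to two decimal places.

314.67

Take in order of value per unit:
- A (144/4 per unit): all 4 → value 144, running total 144.00
- C (150/12 per unit): all 12 → value 150, running total 294.00
- B (62/18 per unit): 6 of 18 → value 6×62/18 = 20.6667, running total 314.67
Total 314.67.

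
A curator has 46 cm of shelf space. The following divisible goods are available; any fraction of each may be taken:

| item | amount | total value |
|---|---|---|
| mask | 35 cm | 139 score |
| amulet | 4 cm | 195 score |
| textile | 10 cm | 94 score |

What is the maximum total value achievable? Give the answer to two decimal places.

416.09

Take in order of value per unit:
- amulet (195/4 per unit): all 4 → value 195, running total 195.00
- textile (94/10 per unit): all 10 → value 94, running total 289.00
- mask (139/35 per unit): 32 of 35 → value 32×139/35 = 127.0857, running total 416.09
Total 416.09.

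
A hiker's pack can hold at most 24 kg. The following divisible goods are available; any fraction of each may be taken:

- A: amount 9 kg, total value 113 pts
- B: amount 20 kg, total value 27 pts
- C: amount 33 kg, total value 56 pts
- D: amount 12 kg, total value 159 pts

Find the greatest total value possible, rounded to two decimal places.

277.09

Take in order of value per unit:
- D (159/12 per unit): all 12 → value 159, running total 159.00
- A (113/9 per unit): all 9 → value 113, running total 272.00
- C (56/33 per unit): 3 of 33 → value 3×56/33 = 5.0909, running total 277.09
Total 277.09.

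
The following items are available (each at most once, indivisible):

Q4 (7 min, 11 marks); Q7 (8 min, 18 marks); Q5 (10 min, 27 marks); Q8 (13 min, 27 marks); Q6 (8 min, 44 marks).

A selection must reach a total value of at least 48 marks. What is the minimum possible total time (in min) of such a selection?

15

Subsets with value ≥ 48, sorted by total time:
- Q4+Q6: time 15, value 55
- Q7+Q6: time 16, value 62
- Q5+Q6: time 18, value 71
Minimum time: 15 min.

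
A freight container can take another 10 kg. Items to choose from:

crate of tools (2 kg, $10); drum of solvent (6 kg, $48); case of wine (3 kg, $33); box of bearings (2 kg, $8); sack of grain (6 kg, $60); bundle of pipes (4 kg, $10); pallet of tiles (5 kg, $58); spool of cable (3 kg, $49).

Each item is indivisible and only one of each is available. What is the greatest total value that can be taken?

$117

Check high-value combinations within 10 kg:
- crate of tools+pallet of tiles+spool of cable: weight 2+5+3=10, value 10+58+49=117
- box of bearings+pallet of tiles+spool of cable: weight 2+5+3=10, value 8+58+49=115
- sack of grain+spool of cable: weight 6+3=9, value 60+49=109
- pallet of tiles+spool of cable: weight 5+3=8, value 58+49=107
Best: $117.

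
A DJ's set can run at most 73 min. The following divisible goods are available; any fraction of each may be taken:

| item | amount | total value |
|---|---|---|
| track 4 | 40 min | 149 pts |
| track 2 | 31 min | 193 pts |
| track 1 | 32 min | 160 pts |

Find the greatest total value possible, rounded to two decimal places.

390.25

Take in order of value per unit:
- track 2 (193/31 per unit): all 31 → value 193, running total 193.00
- track 1 (160/32 per unit): all 32 → value 160, running total 353.00
- track 4 (149/40 per unit): 10 of 40 → value 10×149/40 = 37.2500, running total 390.25
Total 390.25.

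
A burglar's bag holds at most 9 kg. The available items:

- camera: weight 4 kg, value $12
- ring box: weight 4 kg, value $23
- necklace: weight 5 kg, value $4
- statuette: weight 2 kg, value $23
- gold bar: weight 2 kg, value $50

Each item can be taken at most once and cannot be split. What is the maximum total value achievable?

$96

Check high-value combinations within 9 kg:
- ring box+statuette+gold bar: weight 4+2+2=8, value 23+23+50=96
- camera+statuette+gold bar: weight 4+2+2=8, value 12+23+50=85
- necklace+statuette+gold bar: weight 5+2+2=9, value 4+23+50=77
- statuette+gold bar: weight 2+2=4, value 23+50=73
- ring box+gold bar: weight 4+2=6, value 23+50=73
Best: $96.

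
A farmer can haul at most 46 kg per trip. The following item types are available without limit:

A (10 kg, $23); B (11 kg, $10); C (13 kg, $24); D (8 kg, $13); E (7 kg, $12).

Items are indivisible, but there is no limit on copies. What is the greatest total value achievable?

$95

Best value-per-unit is A at 23/10; filling with it alone gives 4×23 = 92.
Optimal mix: 3×A + 2×D → weight 46, value 95.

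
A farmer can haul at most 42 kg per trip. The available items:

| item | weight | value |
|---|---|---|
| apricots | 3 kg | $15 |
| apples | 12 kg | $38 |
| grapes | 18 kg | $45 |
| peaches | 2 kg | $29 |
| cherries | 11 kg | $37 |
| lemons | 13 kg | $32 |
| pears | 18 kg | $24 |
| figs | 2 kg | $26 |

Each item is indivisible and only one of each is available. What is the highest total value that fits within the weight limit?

This is a 0/1 knapsack; check combinations near the capacity.
- apples+peaches+cherries+lemons+figs: weight 12+2+11+13+2=40, value 38+29+37+32+26=162
- apricots+apples+grapes+peaches+figs: weight 3+12+18+2+2=37, value 15+38+45+29+26=153
- apricots+grapes+peaches+cherries+figs: weight 3+18+2+11+2=36, value 15+45+29+37+26=152
Best: $162.

$162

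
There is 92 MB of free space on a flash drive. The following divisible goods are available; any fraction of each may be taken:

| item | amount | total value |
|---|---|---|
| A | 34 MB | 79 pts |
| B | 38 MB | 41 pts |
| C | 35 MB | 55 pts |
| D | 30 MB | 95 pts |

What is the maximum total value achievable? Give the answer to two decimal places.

Take in order of value per unit:
- D (95/30 per unit): all 30 → value 95, running total 95.00
- A (79/34 per unit): all 34 → value 79, running total 174.00
- C (55/35 per unit): 28 of 35 → value 28×55/35 = 44.0000, running total 218.00
Total 218.00.

218.00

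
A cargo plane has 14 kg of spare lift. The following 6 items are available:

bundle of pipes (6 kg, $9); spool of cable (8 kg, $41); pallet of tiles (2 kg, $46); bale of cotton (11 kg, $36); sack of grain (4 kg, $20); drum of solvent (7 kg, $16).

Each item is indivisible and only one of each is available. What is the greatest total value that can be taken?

Check high-value combinations within 14 kg:
- spool of cable+pallet of tiles+sack of grain: weight 8+2+4=14, value 41+46+20=107
- spool of cable+pallet of tiles: weight 8+2=10, value 41+46=87
- pallet of tiles+bale of cotton: weight 2+11=13, value 46+36=82
- pallet of tiles+sack of grain+drum of solvent: weight 2+4+7=13, value 46+20+16=82
Best: $107.

$107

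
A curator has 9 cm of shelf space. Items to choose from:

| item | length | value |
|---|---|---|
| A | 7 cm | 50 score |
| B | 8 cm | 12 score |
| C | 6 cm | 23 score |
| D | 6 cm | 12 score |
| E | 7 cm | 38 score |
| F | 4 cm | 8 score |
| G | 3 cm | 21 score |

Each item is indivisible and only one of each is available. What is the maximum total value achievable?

Check high-value combinations within 9 cm:
- A: length 7, value 50
- C+G: length 6+3=9, value 23+21=44
- E: length 7, value 38
- D+G: length 6+3=9, value 12+21=33
Best: 50 score.

50 score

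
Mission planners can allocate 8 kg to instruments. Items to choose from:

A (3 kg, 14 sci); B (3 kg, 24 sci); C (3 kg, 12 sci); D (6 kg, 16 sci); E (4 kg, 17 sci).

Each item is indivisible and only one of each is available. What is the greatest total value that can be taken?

41 sci

Check high-value combinations within 8 kg:
- B+E: mass 3+4=7, value 24+17=41
- A+B: mass 3+3=6, value 14+24=38
- B+C: mass 3+3=6, value 24+12=36
- A+E: mass 3+4=7, value 14+17=31
Best: 41 sci.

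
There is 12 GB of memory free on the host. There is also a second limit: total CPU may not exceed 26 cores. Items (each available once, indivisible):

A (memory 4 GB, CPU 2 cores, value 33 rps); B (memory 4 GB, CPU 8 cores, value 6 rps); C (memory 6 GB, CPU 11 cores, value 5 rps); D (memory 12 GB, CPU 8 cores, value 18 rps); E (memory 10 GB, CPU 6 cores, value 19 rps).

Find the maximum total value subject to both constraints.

Feasible sets respecting both limits:
- A+B: memory 8, CPU 10, value 39
- A+C: memory 10, CPU 13, value 38
- A: memory 4, CPU 2, value 33
Best: 39 rps.

39 rps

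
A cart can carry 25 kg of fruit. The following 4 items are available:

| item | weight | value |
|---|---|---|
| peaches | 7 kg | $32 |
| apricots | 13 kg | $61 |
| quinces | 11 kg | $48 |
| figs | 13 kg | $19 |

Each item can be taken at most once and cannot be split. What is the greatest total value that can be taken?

Check high-value combinations within 25 kg:
- apricots+quinces: weight 13+11=24, value 61+48=109
- peaches+apricots: weight 7+13=20, value 32+61=93
- peaches+quinces: weight 7+11=18, value 32+48=80
Best: $109.

$109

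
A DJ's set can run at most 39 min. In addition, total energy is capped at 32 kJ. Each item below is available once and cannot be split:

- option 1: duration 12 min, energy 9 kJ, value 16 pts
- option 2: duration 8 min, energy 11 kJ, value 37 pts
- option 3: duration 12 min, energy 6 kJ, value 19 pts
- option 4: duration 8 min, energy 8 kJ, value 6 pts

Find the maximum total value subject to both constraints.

Feasible sets respecting both limits:
- option 1+option 2+option 3: duration 32, energy 26, value 72
- option 2+option 3+option 4: duration 28, energy 25, value 62
- option 1+option 2+option 4: duration 28, energy 28, value 59
Best: 72 pts.

72 pts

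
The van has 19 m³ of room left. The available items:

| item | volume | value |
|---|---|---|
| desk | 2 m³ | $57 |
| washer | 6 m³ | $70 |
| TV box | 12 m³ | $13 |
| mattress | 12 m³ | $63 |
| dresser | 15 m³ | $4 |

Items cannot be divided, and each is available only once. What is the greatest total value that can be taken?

This is a 0/1 knapsack; check combinations near the capacity.
- washer+mattress: volume 6+12=18, value 70+63=133
- desk+washer: volume 2+6=8, value 57+70=127
- desk+mattress: volume 2+12=14, value 57+63=120
Best: $133.

$133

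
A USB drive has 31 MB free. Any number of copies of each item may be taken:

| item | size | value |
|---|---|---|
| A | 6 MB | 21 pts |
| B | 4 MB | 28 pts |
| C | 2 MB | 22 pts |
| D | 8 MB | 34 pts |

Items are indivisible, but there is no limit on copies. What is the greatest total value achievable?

Best value-per-unit is C at 22/2, and filling with it alone uses size 15×2=30. No mix of the others beats 15×22 = 330.

330 pts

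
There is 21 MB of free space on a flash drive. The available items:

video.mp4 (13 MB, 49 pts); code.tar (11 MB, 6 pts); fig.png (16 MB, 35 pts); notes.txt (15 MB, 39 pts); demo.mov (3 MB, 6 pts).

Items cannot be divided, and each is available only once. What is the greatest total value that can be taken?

This is a 0/1 knapsack; check combinations near the capacity.
- video.mp4+demo.mov: size 13+3=16, value 49+6=55
- video.mp4: size 13, value 49
- notes.txt+demo.mov: size 15+3=18, value 39+6=45
- fig.png+demo.mov: size 16+3=19, value 35+6=41
- notes.txt: size 15, value 39
Best: 55 pts.

55 pts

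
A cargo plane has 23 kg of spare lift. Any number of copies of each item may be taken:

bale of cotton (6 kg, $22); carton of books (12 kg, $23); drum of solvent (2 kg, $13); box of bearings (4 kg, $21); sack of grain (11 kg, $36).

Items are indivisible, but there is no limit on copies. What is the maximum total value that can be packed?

$143

Best value-per-unit is drum of solvent at 13/2, and filling with it alone uses weight 11×2=22. No mix of the others beats 11×13 = 143.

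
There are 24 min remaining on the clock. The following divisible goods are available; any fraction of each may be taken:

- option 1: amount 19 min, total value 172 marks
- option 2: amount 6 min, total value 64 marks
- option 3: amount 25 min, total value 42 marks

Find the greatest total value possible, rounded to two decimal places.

Take in order of value per unit:
- option 2 (64/6 per unit): all 6 → value 64, running total 64.00
- option 1 (172/19 per unit): 18 of 19 → value 18×172/19 = 162.9474, running total 226.95
Total 226.95.

226.95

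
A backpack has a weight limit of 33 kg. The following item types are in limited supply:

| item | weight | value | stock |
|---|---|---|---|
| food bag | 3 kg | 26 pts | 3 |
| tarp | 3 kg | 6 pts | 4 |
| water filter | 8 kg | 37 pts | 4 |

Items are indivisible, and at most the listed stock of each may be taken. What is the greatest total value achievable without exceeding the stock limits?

Top feasible selections:
- 3×food bag + 3×water filter: weight 33, value 189
- 2×food bag + 1×tarp + 3×water filter: weight 33, value 169
- 3×food bag + 2×tarp + 2×water filter: weight 31, value 164
Best: 189 pts.

189 pts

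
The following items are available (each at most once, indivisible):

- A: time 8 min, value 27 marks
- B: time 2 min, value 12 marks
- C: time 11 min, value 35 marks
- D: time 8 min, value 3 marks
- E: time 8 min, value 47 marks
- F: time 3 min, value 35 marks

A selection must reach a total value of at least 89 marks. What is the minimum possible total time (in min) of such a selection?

Subsets with value ≥ 89, sorted by total time:
- B+E+F: time 13, value 94
- A+E+F: time 19, value 109
Minimum time: 13 min.

13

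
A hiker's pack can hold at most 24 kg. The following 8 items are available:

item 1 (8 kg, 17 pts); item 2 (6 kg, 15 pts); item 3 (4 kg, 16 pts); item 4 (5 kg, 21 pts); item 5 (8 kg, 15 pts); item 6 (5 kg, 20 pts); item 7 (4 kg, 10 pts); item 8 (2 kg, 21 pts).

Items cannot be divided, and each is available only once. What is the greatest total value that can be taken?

95 pts

Check high-value combinations within 24 kg:
- item 1+item 3+item 4+item 6+item 8: weight 8+4+5+5+2=24, value 17+16+21+20+21=95
- item 2+item 3+item 4+item 6+item 8: weight 6+4+5+5+2=22, value 15+16+21+20+21=93
- item 3+item 4+item 5+item 6+item 8: weight 4+5+8+5+2=24, value 16+21+15+20+21=93
- item 1+item 4+item 6+item 7+item 8: weight 8+5+5+4+2=24, value 17+21+20+10+21=89
Best: 95 pts.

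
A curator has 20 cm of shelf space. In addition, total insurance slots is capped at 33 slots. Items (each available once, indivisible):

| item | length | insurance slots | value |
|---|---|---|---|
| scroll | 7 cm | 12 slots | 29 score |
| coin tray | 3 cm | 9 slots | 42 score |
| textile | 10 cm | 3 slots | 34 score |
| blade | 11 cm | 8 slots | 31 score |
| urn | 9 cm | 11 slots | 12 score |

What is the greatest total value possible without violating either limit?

Feasible sets respecting both limits:
- scroll+coin tray+textile: length 20, insurance slots 24, value 105
- scroll+coin tray+urn: length 19, insurance slots 32, value 83
- coin tray+textile: length 13, insurance slots 12, value 76
Best: 105 score.

105 score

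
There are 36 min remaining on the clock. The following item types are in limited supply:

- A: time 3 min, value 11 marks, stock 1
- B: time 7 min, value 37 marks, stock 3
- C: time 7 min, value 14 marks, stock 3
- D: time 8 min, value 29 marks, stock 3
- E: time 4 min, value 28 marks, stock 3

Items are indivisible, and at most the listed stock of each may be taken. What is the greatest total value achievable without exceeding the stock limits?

206 marks

Top feasible selections:
- 1×A + 3×B + 3×E: time 36, value 206
- 3×B + 3×E: time 33, value 195
- 2×B + 1×D + 3×E: time 34, value 187
- 1×A + 2×B + 1×C + 3×E: time 36, value 183
Best: 206 marks.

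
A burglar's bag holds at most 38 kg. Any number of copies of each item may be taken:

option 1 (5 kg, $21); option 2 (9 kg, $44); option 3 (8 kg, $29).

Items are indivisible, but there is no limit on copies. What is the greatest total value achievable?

$176

Best value-per-unit is option 2 at 44/9, and filling with it alone uses weight 4×9=36. No mix of the others beats 4×44 = 176.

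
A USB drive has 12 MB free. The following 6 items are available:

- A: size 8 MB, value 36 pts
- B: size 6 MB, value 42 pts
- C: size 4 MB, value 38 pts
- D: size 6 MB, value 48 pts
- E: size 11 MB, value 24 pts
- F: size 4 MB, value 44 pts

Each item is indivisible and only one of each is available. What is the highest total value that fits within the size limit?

Check high-value combinations within 12 MB:
- D+F: size 6+4=10, value 48+44=92
- B+D: size 6+6=12, value 42+48=90
- C+D: size 4+6=10, value 38+48=86
- B+F: size 6+4=10, value 42+44=86
Best: 92 pts.

92 pts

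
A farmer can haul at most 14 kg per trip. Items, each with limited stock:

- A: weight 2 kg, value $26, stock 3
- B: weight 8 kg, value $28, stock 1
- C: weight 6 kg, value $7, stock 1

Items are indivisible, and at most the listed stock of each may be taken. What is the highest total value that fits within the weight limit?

$106

Top feasible selections:
- 3×A + 1×B: weight 14, value 106
- 3×A + 1×C: weight 12, value 85
- 2×A + 1×B: weight 12, value 80
Best: $106.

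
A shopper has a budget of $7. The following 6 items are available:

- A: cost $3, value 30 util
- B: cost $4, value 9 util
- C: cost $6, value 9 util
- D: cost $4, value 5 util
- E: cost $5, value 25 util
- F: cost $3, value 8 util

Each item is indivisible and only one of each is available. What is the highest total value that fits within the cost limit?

39 util

This is a 0/1 knapsack; check combinations near the capacity.
- A+B: cost 3+4=7, value 30+9=39
- A+F: cost 3+3=6, value 30+8=38
- A+D: cost 3+4=7, value 30+5=35
- A: cost 3, value 30
- E: cost 5, value 25
Best: 39 util.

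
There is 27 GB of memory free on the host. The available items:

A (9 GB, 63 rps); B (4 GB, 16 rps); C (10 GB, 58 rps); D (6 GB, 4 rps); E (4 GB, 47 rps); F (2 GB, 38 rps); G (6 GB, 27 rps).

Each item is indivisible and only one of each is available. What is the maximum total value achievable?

206 rps

This is a 0/1 knapsack; check combinations near the capacity.
- A+C+E+F: memory 9+10+4+2=25, value 63+58+47+38=206
- A+B+E+F+G: memory 9+4+4+2+6=25, value 63+16+47+38+27=191
- B+C+E+F+G: memory 4+10+4+2+6=26, value 16+58+47+38+27=186
- A+C+F+G: memory 9+10+2+6=27, value 63+58+38+27=186
- A+B+C+E: memory 9+4+10+4=27, value 63+16+58+47=184
Best: 206 rps.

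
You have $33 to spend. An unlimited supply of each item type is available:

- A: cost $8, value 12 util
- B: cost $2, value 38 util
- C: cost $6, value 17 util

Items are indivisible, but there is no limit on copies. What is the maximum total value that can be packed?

Best value-per-unit is B at 38/2, and filling with it alone uses cost 16×2=32. No mix of the others beats 16×38 = 608.

608 util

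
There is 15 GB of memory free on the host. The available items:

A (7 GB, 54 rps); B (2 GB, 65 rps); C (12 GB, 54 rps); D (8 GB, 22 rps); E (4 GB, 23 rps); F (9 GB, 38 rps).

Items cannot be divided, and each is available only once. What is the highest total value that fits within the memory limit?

Check high-value combinations within 15 GB:
- A+B+E: memory 7+2+4=13, value 54+65+23=142
- B+E+F: memory 2+4+9=15, value 65+23+38=126
- A+B: memory 7+2=9, value 54+65=119
- B+C: memory 2+12=14, value 65+54=119
Best: 142 rps.

142 rps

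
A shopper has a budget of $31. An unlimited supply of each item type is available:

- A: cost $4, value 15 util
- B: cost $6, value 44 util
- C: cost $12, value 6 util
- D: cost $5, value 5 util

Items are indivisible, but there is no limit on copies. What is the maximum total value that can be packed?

220 util

Best value-per-unit is B at 44/6, and filling with it alone uses cost 5×6=30. No mix of the others beats 5×44 = 220.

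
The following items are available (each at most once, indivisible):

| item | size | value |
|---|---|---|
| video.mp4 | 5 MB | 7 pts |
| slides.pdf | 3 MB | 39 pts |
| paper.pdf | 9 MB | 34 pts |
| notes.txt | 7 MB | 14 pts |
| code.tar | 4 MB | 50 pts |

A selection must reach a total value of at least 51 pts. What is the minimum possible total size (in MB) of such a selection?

Subsets with value ≥ 51, sorted by total size:
- slides.pdf+code.tar: size 7, value 89
- video.mp4+code.tar: size 9, value 57
Minimum size: 7 MB.

7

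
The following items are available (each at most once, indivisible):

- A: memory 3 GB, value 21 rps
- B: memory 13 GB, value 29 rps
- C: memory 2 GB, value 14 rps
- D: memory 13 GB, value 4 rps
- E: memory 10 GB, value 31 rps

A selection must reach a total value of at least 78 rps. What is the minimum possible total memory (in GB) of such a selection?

Subsets with value ≥ 78, sorted by total memory:
- A+B+E: memory 26, value 81
- A+B+C+E: memory 28, value 95
Minimum memory: 26 GB.

26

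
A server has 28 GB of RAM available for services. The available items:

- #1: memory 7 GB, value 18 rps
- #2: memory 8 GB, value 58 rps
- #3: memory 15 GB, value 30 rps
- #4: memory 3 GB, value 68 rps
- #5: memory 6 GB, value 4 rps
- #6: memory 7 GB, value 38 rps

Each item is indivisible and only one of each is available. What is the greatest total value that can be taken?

This is a 0/1 knapsack; check combinations near the capacity.
- #1+#2+#4+#6: memory 7+8+3+7=25, value 18+58+68+38=182
- #2+#4+#5+#6: memory 8+3+6+7=24, value 58+68+4+38=168
- #2+#4+#6: memory 8+3+7=18, value 58+68+38=164
- #2+#3+#4: memory 8+15+3=26, value 58+30+68=156
Best: 182 rps.

182 rps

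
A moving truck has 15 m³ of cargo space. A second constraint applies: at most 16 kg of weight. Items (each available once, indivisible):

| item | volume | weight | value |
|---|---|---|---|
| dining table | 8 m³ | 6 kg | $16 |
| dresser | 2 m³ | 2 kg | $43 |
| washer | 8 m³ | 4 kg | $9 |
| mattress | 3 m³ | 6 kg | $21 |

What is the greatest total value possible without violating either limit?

$80

Feasible sets respecting both limits:
- dining table+dresser+mattress: volume 13, weight 14, value 80
- dresser+washer+mattress: volume 13, weight 12, value 73
- dresser+mattress: volume 5, weight 8, value 64
- dining table+dresser: volume 10, weight 8, value 59
Best: $80.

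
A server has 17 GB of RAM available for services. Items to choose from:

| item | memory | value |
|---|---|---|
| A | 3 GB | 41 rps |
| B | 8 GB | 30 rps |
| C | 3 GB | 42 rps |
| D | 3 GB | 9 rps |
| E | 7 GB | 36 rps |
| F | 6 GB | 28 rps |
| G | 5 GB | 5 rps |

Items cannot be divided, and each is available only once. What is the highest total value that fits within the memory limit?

Check high-value combinations within 17 GB:
- A+C+D+E: memory 3+3+3+7=16, value 41+42+9+36=128
- A+B+C+D: memory 3+8+3+3=17, value 41+30+42+9=122
- A+C+D+F: memory 3+3+3+6=15, value 41+42+9+28=120
Best: 128 rps.

128 rps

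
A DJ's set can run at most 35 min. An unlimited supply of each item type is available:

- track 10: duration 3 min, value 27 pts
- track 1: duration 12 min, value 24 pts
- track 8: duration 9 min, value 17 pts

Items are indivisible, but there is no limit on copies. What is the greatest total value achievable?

Best value-per-unit is track 10 at 27/3, and filling with it alone uses duration 11×3=33. No mix of the others beats 11×27 = 297.

297 pts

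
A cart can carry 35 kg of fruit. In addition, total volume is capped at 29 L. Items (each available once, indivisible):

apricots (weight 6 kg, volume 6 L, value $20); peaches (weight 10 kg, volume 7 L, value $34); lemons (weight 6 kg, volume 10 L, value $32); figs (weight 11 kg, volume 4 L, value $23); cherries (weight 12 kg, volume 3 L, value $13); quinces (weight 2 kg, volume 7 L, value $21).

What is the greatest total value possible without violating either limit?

Feasible sets respecting both limits:
- peaches+lemons+figs+quinces: weight 29, volume 28, value 110
- apricots+peaches+lemons+figs: weight 33, volume 27, value 109
- peaches+lemons+cherries+quinces: weight 30, volume 27, value 100
Best: $110.

$110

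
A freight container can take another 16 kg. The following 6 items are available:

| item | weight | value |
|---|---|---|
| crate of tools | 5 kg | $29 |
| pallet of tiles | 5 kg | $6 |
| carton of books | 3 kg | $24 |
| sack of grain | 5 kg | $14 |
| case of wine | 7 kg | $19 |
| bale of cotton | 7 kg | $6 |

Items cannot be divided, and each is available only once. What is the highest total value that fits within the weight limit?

Check high-value combinations within 16 kg:
- crate of tools+carton of books+case of wine: weight 5+3+7=15, value 29+24+19=72
- crate of tools+carton of books+sack of grain: weight 5+3+5=13, value 29+24+14=67
- crate of tools+pallet of tiles+carton of books: weight 5+5+3=13, value 29+6+24=59
Best: $72.

$72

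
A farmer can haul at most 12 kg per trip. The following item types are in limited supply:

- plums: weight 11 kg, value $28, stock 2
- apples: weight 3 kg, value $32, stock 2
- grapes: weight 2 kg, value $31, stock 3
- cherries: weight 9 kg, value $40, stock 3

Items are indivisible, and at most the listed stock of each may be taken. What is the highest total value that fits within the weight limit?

Best selections within weight 12 and stock limits:
- 2×apples + 3×grapes: weight 12, value 157
- 2×apples + 2×grapes: weight 10, value 126
- 1×apples + 3×grapes: weight 9, value 125
- 2×apples + 1×grapes: weight 8, value 95
Best: $157.

$157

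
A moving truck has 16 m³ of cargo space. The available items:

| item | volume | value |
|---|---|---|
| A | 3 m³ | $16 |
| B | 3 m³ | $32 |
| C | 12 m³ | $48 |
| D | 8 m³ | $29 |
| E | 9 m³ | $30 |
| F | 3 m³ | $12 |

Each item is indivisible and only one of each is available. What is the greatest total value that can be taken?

This is a 0/1 knapsack; check combinations near the capacity.
- B+C: volume 3+12=15, value 32+48=80
- A+B+E: volume 3+3+9=15, value 16+32+30=78
- A+B+D: volume 3+3+8=14, value 16+32+29=77
Best: $80.

$80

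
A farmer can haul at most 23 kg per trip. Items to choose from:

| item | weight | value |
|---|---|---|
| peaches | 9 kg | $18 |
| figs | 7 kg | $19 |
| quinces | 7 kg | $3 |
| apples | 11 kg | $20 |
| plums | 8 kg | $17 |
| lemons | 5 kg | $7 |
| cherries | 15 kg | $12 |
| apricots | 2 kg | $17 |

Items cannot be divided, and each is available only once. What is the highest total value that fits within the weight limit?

$61

Check high-value combinations within 23 kg:
- peaches+figs+lemons+apricots: weight 9+7+5+2=23, value 18+19+7+17=61
- figs+plums+lemons+apricots: weight 7+8+5+2=22, value 19+17+7+17=60
- figs+apples+apricots: weight 7+11+2=20, value 19+20+17=56
- peaches+apples+apricots: weight 9+11+2=22, value 18+20+17=55
- peaches+figs+apricots: weight 9+7+2=18, value 18+19+17=54
Best: $61.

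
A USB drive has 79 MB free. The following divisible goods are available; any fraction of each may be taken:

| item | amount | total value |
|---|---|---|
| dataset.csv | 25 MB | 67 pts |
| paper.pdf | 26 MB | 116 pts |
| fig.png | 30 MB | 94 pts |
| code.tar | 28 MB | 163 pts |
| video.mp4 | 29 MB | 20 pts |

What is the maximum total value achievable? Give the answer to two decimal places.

Take in order of value per unit:
- code.tar (163/28 per unit): all 28 → value 163, running total 163.00
- paper.pdf (116/26 per unit): all 26 → value 116, running total 279.00
- fig.png (94/30 per unit): 25 of 30 → value 25×94/30 = 78.3333, running total 357.33
Total 357.33.

357.33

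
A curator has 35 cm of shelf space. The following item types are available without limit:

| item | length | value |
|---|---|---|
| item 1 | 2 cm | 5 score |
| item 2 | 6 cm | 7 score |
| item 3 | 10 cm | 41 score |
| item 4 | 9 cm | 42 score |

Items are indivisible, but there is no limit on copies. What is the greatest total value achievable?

146 score

Best value-per-unit is item 4 at 42/9; filling with it alone gives 3×42 = 126.
Optimal mix: 4×item 1 + 3×item 4 → length 35, value 146.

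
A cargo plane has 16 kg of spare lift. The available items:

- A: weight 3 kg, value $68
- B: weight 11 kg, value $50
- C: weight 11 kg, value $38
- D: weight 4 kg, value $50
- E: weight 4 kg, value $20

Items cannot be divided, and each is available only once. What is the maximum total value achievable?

$138

Check high-value combinations within 16 kg:
- A+D+E: weight 3+4+4=11, value 68+50+20=138
- A+D: weight 3+4=7, value 68+50=118
- A+B: weight 3+11=14, value 68+50=118
- A+C: weight 3+11=14, value 68+38=106
- B+D: weight 11+4=15, value 50+50=100
Best: $138.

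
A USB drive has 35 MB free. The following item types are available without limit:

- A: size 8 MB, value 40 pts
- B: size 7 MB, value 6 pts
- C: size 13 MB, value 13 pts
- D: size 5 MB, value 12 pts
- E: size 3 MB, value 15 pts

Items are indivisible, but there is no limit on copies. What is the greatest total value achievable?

175 pts

Best value-per-unit is A at 40/8; filling with it alone gives 4×40 = 160.
Optimal mix: 4×A + 1×E → size 35, value 175.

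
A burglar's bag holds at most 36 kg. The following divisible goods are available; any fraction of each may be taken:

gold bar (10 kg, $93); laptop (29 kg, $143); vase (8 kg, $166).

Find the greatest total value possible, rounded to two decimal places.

Take in order of value per unit:
- vase (166/8 per unit): all 8 → value 166, running total 166.00
- gold bar (93/10 per unit): all 10 → value 93, running total 259.00
- laptop (143/29 per unit): 18 of 29 → value 18×143/29 = 88.7586, running total 347.76
Total 347.76.

347.76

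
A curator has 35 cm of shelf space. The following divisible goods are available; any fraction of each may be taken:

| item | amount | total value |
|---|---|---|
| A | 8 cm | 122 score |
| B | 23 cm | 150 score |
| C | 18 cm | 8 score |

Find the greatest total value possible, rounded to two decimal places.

273.78

Take in order of value per unit:
- A (122/8 per unit): all 8 → value 122, running total 122.00
- B (150/23 per unit): all 23 → value 150, running total 272.00
- C (8/18 per unit): 4 of 18 → value 4×8/18 = 1.7778, running total 273.78
Total 273.78.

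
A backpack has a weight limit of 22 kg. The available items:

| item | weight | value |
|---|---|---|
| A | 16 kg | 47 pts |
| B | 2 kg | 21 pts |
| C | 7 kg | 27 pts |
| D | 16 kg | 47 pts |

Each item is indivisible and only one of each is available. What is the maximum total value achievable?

Check high-value combinations within 22 kg:
- A+B: weight 16+2=18, value 47+21=68
- B+D: weight 2+16=18, value 21+47=68
- B+C: weight 2+7=9, value 21+27=48
- A: weight 16, value 47
Best: 68 pts.

68 pts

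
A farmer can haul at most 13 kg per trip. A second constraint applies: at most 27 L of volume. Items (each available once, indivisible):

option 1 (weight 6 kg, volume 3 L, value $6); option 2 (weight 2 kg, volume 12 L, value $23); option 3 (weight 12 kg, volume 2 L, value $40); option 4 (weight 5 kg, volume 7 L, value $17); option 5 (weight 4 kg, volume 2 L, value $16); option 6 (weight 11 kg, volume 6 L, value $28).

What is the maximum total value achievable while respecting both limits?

Feasible sets respecting both limits:
- option 2+option 4+option 5: weight 11, volume 21, value 56
- option 2+option 6: weight 13, volume 18, value 51
- option 1+option 2+option 4: weight 13, volume 22, value 46
Best: $56.

$56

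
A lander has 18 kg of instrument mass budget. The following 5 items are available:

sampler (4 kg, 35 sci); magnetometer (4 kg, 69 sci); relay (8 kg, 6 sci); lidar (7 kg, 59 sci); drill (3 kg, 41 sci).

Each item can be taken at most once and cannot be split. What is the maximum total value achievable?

Check high-value combinations within 18 kg:
- sampler+magnetometer+lidar+drill: mass 4+4+7+3=18, value 35+69+59+41=204
- magnetometer+lidar+drill: mass 4+7+3=14, value 69+59+41=169
- sampler+magnetometer+lidar: mass 4+4+7=15, value 35+69+59=163
- sampler+magnetometer+drill: mass 4+4+3=11, value 35+69+41=145
Best: 204 sci.

204 sci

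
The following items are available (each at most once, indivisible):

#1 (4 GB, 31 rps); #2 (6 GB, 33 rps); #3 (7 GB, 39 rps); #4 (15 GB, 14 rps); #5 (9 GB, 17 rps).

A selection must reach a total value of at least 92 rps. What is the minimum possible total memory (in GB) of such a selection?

Subsets with value ≥ 92, sorted by total memory:
- #1+#2+#3: memory 17, value 103
- #1+#2+#3+#5: memory 26, value 120
Minimum memory: 17 GB.

17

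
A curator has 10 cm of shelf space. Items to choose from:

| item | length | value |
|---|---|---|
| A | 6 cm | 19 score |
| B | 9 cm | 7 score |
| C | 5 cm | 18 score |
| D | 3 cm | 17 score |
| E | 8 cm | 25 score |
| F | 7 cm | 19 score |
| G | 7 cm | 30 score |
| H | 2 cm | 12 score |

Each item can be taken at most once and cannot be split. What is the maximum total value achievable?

This is a 0/1 knapsack; check combinations near the capacity.
- D+G: length 3+7=10, value 17+30=47
- C+D+H: length 5+3+2=10, value 18+17+12=47
- G+H: length 7+2=9, value 30+12=42
- E+H: length 8+2=10, value 25+12=37
Best: 47 score.

47 score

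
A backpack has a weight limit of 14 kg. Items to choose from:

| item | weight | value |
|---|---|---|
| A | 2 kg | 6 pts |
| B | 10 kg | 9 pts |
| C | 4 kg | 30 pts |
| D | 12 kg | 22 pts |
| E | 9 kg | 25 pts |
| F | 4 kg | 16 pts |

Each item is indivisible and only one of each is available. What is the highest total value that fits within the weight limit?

55 pts

Check high-value combinations within 14 kg:
- C+E: weight 4+9=13, value 30+25=55
- A+C+F: weight 2+4+4=10, value 6+30+16=52
- C+F: weight 4+4=8, value 30+16=46
Best: 55 pts.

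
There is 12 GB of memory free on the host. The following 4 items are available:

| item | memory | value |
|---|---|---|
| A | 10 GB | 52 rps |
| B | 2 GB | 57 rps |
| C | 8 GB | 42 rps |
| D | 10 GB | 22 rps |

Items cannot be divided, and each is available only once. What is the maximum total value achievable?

109 rps

This is a 0/1 knapsack; check combinations near the capacity.
- A+B: memory 10+2=12, value 52+57=109
- B+C: memory 2+8=10, value 57+42=99
- B+D: memory 2+10=12, value 57+22=79
- B: memory 2, value 57
- A: memory 10, value 52
Best: 109 rps.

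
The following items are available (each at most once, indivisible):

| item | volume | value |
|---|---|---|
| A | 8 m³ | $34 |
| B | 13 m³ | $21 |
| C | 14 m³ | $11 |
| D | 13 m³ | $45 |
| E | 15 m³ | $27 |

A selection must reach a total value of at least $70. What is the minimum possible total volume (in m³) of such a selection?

21

Subsets with value ≥ 70, sorted by total volume:
- A+D: volume 21, value 79
- D+E: volume 28, value 72
Minimum volume: 21 m³.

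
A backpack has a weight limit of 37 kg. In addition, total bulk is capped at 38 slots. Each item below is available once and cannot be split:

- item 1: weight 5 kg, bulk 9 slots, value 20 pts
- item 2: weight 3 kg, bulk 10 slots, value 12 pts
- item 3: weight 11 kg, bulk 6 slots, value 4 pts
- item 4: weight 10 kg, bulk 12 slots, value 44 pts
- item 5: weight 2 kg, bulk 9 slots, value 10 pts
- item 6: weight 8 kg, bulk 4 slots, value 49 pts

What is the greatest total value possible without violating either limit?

Feasible sets respecting both limits:
- item 1+item 2+item 4+item 6: weight 26, bulk 35, value 125
- item 1+item 4+item 5+item 6: weight 25, bulk 34, value 123
- item 1+item 3+item 4+item 6: weight 34, bulk 31, value 117
- item 2+item 4+item 5+item 6: weight 23, bulk 35, value 115
Best: 125 pts.

125 pts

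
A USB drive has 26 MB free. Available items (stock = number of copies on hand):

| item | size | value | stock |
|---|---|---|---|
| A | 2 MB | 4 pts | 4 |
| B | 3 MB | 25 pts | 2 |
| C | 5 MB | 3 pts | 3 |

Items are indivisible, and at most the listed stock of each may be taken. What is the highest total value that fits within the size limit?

72 pts

Best selections within size 26 and stock limits:
- 4×A + 2×B + 2×C: size 24, value 72
- 4×A + 2×B + 1×C: size 19, value 69
Best: 72 pts.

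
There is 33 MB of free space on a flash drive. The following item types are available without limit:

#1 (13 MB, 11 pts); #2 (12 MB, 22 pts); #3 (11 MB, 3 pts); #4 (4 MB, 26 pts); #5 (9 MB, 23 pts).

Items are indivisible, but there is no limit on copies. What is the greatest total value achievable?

Best value-per-unit is #4 at 26/4, and filling with it alone uses size 8×4=32. No mix of the others beats 8×26 = 208.

208 pts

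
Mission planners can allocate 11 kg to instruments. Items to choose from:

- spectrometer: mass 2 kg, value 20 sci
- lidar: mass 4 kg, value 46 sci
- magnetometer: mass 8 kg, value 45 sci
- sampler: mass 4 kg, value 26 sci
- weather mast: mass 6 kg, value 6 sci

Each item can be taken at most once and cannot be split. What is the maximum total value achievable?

Check high-value combinations within 11 kg:
- spectrometer+lidar+sampler: mass 2+4+4=10, value 20+46+26=92
- lidar+sampler: mass 4+4=8, value 46+26=72
- spectrometer+lidar: mass 2+4=6, value 20+46=66
- spectrometer+magnetometer: mass 2+8=10, value 20+45=65
- lidar+weather mast: mass 4+6=10, value 46+6=52
Best: 92 sci.

92 sci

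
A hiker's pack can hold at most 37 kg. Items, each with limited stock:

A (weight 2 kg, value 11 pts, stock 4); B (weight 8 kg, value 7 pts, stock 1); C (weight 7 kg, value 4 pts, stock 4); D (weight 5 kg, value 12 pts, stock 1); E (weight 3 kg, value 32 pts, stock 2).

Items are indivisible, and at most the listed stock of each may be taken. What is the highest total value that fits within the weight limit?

Best selections within weight 37 and stock limits:
- 4×A + 1×B + 1×C + 1×D + 2×E: weight 34, value 131
- 4×A + 2×C + 1×D + 2×E: weight 33, value 128
Best: 131 pts.

131 pts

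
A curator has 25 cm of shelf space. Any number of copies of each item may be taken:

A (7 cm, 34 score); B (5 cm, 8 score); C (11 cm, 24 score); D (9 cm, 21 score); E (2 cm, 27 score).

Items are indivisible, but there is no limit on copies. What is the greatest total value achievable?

324 score

Best value-per-unit is E at 27/2, and filling with it alone uses length 12×2=24. No mix of the others beats 12×27 = 324.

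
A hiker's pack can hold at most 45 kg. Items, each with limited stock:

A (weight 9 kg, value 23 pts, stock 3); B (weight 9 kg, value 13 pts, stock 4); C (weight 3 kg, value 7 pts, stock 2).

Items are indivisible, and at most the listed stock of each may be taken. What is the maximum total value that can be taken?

96 pts

Top feasible selections:
- 3×A + 1×B + 2×C: weight 42, value 96
- 3×A + 2×B: weight 45, value 95
- 3×A + 1×B + 1×C: weight 39, value 89
Best: 96 pts.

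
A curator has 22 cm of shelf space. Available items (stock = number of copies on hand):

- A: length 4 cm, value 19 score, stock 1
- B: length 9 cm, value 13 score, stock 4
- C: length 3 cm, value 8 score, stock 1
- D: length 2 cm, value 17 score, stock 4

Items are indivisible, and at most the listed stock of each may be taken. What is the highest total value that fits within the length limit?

Top feasible selections:
- 1×A + 1×B + 4×D: length 21, value 100
- 1×A + 1×C + 4×D: length 15, value 95
- 1×A + 1×B + 1×C + 3×D: length 22, value 91
Best: 100 score.

100 score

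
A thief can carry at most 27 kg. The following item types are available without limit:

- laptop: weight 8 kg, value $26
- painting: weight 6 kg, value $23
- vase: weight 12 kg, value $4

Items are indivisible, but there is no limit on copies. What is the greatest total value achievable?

$95

Best value-per-unit is painting at 23/6; filling with it alone gives 4×23 = 92.
Optimal mix: 1×laptop + 3×painting → weight 26, value 95.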